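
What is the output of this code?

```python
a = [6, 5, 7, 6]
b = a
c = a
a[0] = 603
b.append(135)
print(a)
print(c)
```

Key concept: multiple aliases.
Step by step:
`a = [6, 5, 7, 6]` → a = [6, 5, 7, 6]
`b = a` → b = [6, 5, 7, 6] (same object as a)
`c = a` → c = [6, 5, 7, 6] (same object as a, b)
`a[0] = 603` → a = [603, 5, 7, 6] (same object as b, c); b = [603, 5, 7, 6] (same object as a, c); c = [603, 5, 7, 6] (same object as a, b)
`b.append(135)` → a = [603, 5, 7, 6, 135] (same object as b, c); b = [603, 5, 7, 6, 135] (same object as a, c); c = [603, 5, 7, 6, 135] (same object as a, b)
`print(a)` → prints [603, 5, 7, 6, 135]
`print(c)` → prints [603, 5, 7, 6, 135]

Answer:
[603, 5, 7, 6, 135]
[603, 5, 7, 6, 135]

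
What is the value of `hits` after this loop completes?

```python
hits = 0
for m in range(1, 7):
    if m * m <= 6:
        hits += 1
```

Count numbers where m² ≤ 6
`hits` takes the values: 0 → 1 → 2

Answer: 2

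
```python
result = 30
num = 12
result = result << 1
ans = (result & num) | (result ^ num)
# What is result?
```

Trace:
`result = 30` → result = 30
`num = 12` → num = 12
`result = result << 1` → result = 60
`ans = (result & num) | (result ^ num)` → ans = 60
So result = 60

Answer: 60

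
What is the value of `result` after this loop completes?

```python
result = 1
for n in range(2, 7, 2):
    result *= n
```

Product of even numbers 2 to 6
`result` takes the values: 1 → 2 → 8 → 48

Answer: 48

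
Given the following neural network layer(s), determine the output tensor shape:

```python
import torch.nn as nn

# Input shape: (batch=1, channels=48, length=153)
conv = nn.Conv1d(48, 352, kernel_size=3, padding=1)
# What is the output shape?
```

Input: (1, 48, 153) -> Output: (1, 352, 153)

Answer: (1, 352, 153)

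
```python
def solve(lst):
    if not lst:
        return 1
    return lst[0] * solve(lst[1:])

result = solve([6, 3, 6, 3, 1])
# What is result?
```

Product over [6, 3, 6, 3, 1] = 6 * 3 * 6 * 3 * 1 = 324

Answer: 324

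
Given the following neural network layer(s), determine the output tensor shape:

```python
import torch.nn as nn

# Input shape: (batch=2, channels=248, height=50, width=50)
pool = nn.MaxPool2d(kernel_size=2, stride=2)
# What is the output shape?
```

Input: (2, 248, 50, 50) -> Output: (2, 248, 25, 25)

Answer: (2, 248, 25, 25)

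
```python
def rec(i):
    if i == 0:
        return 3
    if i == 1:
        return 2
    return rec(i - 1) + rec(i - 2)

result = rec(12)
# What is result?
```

Build up from base cases: rec(0)=3, rec(1)=2, rec(2)=5, rec(3)=7, rec(4)=12, rec(5)=19, rec(6)=31, ..., rec(12)=555

Answer: 555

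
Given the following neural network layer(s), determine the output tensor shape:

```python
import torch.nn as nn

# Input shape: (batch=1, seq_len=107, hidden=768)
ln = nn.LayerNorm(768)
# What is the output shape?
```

Input: (1, 107, 768) -> Output: (1, 107, 768)

Answer: (1, 107, 768)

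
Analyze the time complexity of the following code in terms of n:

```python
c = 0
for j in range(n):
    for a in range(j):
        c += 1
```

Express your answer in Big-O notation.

Each loop level contributes: n × n. Multiplying the contributions gives O(n^2).

Answer: O(n^2)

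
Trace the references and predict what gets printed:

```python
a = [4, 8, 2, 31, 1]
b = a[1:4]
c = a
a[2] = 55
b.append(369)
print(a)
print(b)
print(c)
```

Key concept: slice vs alias.
Step by step:
`a = [4, 8, 2, 31, 1]` → a = [4, 8, 2, 31, 1]
`b = a[1:4]` → b = [8, 2, 31]
`c = a` → c = [4, 8, 2, 31, 1] (same object as a)
`a[2] = 55` → a = [4, 8, 55, 31, 1] (same object as c); c = [4, 8, 55, 31, 1] (same object as a)
`b.append(369)` → b = [8, 2, 31, 369]
`print(a)` → prints [4, 8, 55, 31, 1]
`print(b)` → prints [8, 2, 31, 369]
`print(c)` → prints [4, 8, 55, 31, 1]

Answer:
[4, 8, 55, 31, 1]
[8, 2, 31, 369]
[4, 8, 55, 31, 1]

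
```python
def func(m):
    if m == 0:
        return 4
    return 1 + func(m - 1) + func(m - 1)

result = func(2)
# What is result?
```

func(m) = 1 + 2·func(m-1), func(0)=4. Closed form: (4+1)·2^2 - 1 = 19.

Answer: 19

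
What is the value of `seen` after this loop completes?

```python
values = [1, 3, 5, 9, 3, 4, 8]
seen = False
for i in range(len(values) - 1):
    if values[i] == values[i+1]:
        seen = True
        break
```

Check consecutive duplicates in [1, 3, 5, 9, 3, 4, 8]
`seen` takes the values: False

Answer: False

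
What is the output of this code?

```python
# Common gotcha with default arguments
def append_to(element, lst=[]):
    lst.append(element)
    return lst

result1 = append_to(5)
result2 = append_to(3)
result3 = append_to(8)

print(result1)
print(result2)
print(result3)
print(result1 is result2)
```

Key concept: mutable default argument gotcha.
Step by step:
`result1 = append_to(5)` → result1 = [5]
`result2 = append_to(3)` → result1 = [5, 3] (same object as result2); result2 = [5, 3] (same object as result1)
`result3 = append_to(8)` → result1 = [5, 3, 8] (same object as result2, result3); result2 = [5, 3, 8] (same object as result1, result3); result3 = [5, 3, 8] (same object as result1, result2)
`print(result1)` → prints [5, 3, 8]
`print(result2)` → prints [5, 3, 8]
`print(result3)` → prints [5, 3, 8]
`print(result1 is result2)` → prints True

Answer:
[5, 3, 8]
[5, 3, 8]
[5, 3, 8]
True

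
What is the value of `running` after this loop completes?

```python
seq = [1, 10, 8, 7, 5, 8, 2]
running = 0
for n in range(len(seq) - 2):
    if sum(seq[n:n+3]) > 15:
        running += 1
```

Count windows with sum > 15
`running` takes the values: 0 → 1 → 2 → 3 → 4

Answer: 4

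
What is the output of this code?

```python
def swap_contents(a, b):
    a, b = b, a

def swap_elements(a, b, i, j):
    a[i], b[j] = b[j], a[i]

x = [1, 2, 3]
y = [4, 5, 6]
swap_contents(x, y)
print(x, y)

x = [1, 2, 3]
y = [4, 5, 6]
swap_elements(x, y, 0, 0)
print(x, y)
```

Key concept: parameter rebinding vs mutation.
Step by step:
`x = [1, 2, 3]` → x = [1, 2, 3]
`y = [4, 5, 6]` → y = [4, 5, 6]
`swap_contents(x, y)` → no visible change to tracked variables
`print(x, y)` → prints [1, 2, 3] [4, 5, 6]
`x = [1, 2, 3]` → x = [1, 2, 3]
`y = [4, 5, 6]` → y = [4, 5, 6]
`swap_elements(x, y, 0, 0)` → x = [4, 2, 3]; y = [1, 5, 6]
`print(x, y)` → prints [4, 2, 3] [1, 5, 6]

Answer:
[1, 2, 3] [4, 5, 6]
[4, 2, 3] [1, 5, 6]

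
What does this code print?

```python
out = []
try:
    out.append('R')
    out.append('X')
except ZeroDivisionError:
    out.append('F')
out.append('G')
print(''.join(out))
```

Execution trace: 'R' (try body) → 'X' (try body, no exception) → 'G' (after the try/except). Output: RXG

Answer: RXG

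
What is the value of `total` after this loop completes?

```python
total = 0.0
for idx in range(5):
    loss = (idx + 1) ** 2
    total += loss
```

Sum of squared losses 1² + 2² + ... + 5²
`total` takes the values: 0.0 → 1.0 → 5.0 → 14.0 → 30.0 → 55.0

Answer: 55.0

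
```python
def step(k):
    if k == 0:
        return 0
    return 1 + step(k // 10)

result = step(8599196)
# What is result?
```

Count of digits of 8599196: 7

Answer: 7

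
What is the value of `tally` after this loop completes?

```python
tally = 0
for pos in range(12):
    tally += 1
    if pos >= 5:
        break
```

Loop breaks when pos reaches 5, tally is 6
`tally` takes the values: 0 → 1 → 2 → 3 → 4 → 5 → 6

Answer: 6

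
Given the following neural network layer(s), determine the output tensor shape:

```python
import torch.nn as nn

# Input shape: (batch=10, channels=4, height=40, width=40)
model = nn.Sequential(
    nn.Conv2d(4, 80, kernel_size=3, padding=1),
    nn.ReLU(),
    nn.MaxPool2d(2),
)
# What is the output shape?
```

Input: (10, 4, 40, 40) -> after Conv2d: (10, 80, 40, 40) -> after ReLU: (10, 80, 40, 40) -> Output: (10, 80, 20, 20)

Answer: (10, 80, 20, 20)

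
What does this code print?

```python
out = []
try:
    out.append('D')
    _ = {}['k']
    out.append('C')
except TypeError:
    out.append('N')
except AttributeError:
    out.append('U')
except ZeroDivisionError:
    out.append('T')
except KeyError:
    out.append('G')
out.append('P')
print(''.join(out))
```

Execution trace: 'D' (try body) → 'G' (except KeyError) → 'P' (after the try/except). Output: DGP

Answer: DGP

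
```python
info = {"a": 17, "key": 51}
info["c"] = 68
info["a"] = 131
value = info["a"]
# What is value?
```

Trace:
`info = {"a": 17, "key": 51}` → info = {'a': 17, 'key': 51}
`info["c"] = 68` → info = {'a': 17, 'key': 51, 'c': 68}
`info["a"] = 131` → info = {'a': 131, 'key': 51, 'c': 68}
`value = info["a"]` → value = 131
So value = 131

Answer: 131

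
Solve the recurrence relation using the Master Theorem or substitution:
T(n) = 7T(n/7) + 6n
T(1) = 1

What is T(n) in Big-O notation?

By Master Theorem: a=7, b=7, f(n)=6n. Since log_7(7) = 1 and f(n) = Θ(n^1), Case 2 applies. T(n) = O(n log n).

Answer: O(n log n)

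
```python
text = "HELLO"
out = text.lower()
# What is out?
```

Trace:
`text = "HELLO"` → text = 'HELLO'
`out = text.lower()` → out = 'hello'
So out = 'hello'

Answer: 'hello'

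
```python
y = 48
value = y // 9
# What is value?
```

Trace:
`y = 48` → y = 48
`value = y // 9` → value = 5
So value = 5

Answer: 5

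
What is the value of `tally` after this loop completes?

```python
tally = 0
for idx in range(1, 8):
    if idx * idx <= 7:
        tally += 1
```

Count numbers where idx² ≤ 7
`tally` takes the values: 0 → 1 → 2

Answer: 2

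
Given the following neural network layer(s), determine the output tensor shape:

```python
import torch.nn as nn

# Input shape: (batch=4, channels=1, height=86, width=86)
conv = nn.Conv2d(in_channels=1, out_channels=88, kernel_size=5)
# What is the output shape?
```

Input: (4, 1, 86, 86) -> Output: (4, 88, 82, 82)

Answer: (4, 88, 82, 82)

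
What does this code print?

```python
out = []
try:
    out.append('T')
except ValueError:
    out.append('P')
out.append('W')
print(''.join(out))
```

Execution trace: 'T' (try body, no exception) → 'W' (after the try/except). Output: TW

Answer: TW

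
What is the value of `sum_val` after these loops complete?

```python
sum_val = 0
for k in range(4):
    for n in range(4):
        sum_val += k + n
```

Sum of all k+n for k,n in 4x4
`sum_val` takes the values: 0 → 1 → 3 → 6 → 7 → 9 → 12 → 16 → 18 → 21 → 25 → 30 → 33 → 37 → 42 → 48

Answer: 48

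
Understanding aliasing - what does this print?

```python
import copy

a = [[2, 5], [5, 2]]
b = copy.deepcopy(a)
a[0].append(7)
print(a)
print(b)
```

Key concept: deep copy is fully independent.
Step by step:
`a = [[2, 5], [5, 2]]` → a = [[2, 5], [5, 2]]
`b = copy.deepcopy(a)` → b = [[2, 5], [5, 2]]
`a[0].append(7)` → a = [[2, 5, 7], [5, 2]]
`print(a)` → prints [[2, 5, 7], [5, 2]]
`print(b)` → prints [[2, 5], [5, 2]]

Answer:
[[2, 5, 7], [5, 2]]
[[2, 5], [5, 2]]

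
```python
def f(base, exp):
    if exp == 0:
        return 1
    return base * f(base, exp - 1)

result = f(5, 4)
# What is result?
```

f(5, 4) = 5 * 5 * 5 * 5 = 625

Answer: 625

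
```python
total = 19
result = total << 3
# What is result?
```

Trace:
`total = 19` → total = 19
`result = total << 3` → result = 152
So result = 152

Answer: 152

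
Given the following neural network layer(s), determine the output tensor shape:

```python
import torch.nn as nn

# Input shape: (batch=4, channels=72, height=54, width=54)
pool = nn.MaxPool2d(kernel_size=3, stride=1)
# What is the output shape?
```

Input: (4, 72, 54, 54) -> Output: (4, 72, 52, 52)

Answer: (4, 72, 52, 52)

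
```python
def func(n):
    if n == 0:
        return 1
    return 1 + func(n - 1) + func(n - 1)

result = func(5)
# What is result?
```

func(n) = 1 + 2·func(n-1), func(0)=1. Closed form: (1+1)·2^5 - 1 = 63.

Answer: 63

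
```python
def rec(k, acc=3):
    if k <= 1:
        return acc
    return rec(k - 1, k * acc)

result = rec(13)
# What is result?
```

Accumulator trace (n, acc): (13, 3) -> (12, 39) -> (11, 468) -> (10, 5148) -> (9, 51480) -> (8, 463320) -> (7, 3706560) -> (6, 25945920) -> (5, 155675520) -> (4, 778377600) -> (3, 3113510400) -> (2, 9340531200) -> (1, 18681062400) -> return 18681062400

Answer: 18681062400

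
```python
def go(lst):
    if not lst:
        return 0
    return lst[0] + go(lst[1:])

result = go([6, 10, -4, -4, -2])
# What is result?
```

6 + 10 + (-4) + (-4) + (-2) + 0 = 6

Answer: 6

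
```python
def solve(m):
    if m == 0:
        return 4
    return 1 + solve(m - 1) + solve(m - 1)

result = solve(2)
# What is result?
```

solve(m) = 1 + 2·solve(m-1), solve(0)=4. Closed form: (4+1)·2^2 - 1 = 19.

Answer: 19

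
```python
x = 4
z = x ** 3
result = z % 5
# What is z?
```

Trace:
`x = 4` → x = 4
`z = x ** 3` → z = 64
`result = z % 5` → result = 4
So z = 64

Answer: 64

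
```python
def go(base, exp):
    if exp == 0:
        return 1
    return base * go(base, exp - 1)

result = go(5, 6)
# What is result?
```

go(5, 6) = 5 * 5 * 5 * 5 * 5 * 5 = 15625

Answer: 15625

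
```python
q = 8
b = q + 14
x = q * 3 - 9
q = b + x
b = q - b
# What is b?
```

Trace:
`q = 8` → q = 8
`b = q + 14` → b = 22
`x = q * 3 - 9` → x = 15
`q = b + x` → q = 37
`b = q - b` → b = 15
So b = 15

Answer: 15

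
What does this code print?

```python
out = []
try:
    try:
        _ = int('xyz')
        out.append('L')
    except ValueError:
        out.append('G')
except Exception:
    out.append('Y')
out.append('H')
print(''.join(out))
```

Execution trace: 'G' (inner except ValueError) → 'H' (after the try/except). Output: GH

Answer: GH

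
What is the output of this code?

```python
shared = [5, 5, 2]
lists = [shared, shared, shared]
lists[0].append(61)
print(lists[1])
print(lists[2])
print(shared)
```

Key concept: list of same reference.
Step by step:
`shared = [5, 5, 2]` → shared = [5, 5, 2]
`lists = [shared, shared, shared]` → lists = [[5, 5, 2], [5, 5, 2], [5, 5, 2]]
`lists[0].append(61)` → shared = [5, 5, 2, 61]; lists = [[5, 5, 2, 61], [5, 5, 2, 61], [5, 5, 2, 61]]
`print(lists[1])` → prints [5, 5, 2, 61]
`print(lists[2])` → prints [5, 5, 2, 61]
`print(shared)` → prints [5, 5, 2, 61]

Answer:
[5, 5, 2, 61]
[5, 5, 2, 61]
[5, 5, 2, 61]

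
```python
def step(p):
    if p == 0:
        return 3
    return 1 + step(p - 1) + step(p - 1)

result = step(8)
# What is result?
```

step(p) = 1 + 2·step(p-1), step(0)=3. Closed form: (3+1)·2^8 - 1 = 1023.

Answer: 1023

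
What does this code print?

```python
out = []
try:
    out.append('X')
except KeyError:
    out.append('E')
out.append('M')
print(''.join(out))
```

Execution trace: 'X' (try body, no exception) → 'M' (after the try/except). Output: XM

Answer: XM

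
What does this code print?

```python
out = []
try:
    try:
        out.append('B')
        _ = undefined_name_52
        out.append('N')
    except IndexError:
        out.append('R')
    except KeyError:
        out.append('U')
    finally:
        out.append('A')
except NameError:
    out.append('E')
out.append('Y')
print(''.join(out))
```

Execution trace: 'B' (inner try body) → 'A' (inner finally) → 'E' (outer except NameError) → 'Y' (after the try/except). Output: BAEY

Answer: BAEY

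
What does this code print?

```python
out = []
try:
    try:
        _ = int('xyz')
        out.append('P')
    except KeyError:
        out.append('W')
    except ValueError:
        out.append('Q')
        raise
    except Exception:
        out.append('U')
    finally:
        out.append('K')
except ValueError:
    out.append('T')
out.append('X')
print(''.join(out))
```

Execution trace: 'Q' (inner except ValueError) → 'K' (inner finally) → 'T' (outer except ValueError) → 'X' (after the try/except). Output: QKTX

Answer: QKTX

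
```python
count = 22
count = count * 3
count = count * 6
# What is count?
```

Trace:
`count = 22` → count = 22
`count = count * 3` → count = 66
`count = count * 6` → count = 396
So count = 396

Answer: 396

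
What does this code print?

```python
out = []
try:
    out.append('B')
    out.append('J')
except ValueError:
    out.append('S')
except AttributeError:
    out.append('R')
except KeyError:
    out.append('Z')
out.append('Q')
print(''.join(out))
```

Execution trace: 'B' (try body) → 'J' (try body, no exception) → 'Q' (after the try/except). Output: BJQ

Answer: BJQ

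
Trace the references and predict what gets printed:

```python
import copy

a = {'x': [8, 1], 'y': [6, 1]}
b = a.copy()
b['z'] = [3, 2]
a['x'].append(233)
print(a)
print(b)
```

Key concept: shallow copy of dict with mutable values.
Step by step:
`a = {'x': [8, 1], 'y': [6, 1]}` → a = {'x': [8, 1], 'y': [6, 1]}
`b = a.copy()` → b = {'x': [8, 1], 'y': [6, 1]}
`b['z'] = [3, 2]` → b = {'x': [8, 1], 'y': [6, 1], 'z': [3, 2]}
`a['x'].append(233)` → a = {'x': [8, 1, 233], 'y': [6, 1]}; b = {'x': [8, 1, 233], 'y': [6, 1], 'z': [3, 2]}
`print(a)` → prints {'x': [8, 1, 233], 'y': [6, 1]}
`print(b)` → prints {'x': [8, 1, 233], 'y': [6, 1], 'z': [3, 2]}

Answer:
{'x': [8, 1, 233], 'y': [6, 1]}
{'x': [8, 1, 233], 'y': [6, 1], 'z': [3, 2]}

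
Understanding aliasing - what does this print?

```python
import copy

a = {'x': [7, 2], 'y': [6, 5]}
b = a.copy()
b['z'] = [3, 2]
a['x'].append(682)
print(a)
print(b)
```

Key concept: shallow copy of dict with mutable values.
Step by step:
`a = {'x': [7, 2], 'y': [6, 5]}` → a = {'x': [7, 2], 'y': [6, 5]}
`b = a.copy()` → b = {'x': [7, 2], 'y': [6, 5]}
`b['z'] = [3, 2]` → b = {'x': [7, 2], 'y': [6, 5], 'z': [3, 2]}
`a['x'].append(682)` → a = {'x': [7, 2, 682], 'y': [6, 5]}; b = {'x': [7, 2, 682], 'y': [6, 5], 'z': [3, 2]}
`print(a)` → prints {'x': [7, 2, 682], 'y': [6, 5]}
`print(b)` → prints {'x': [7, 2, 682], 'y': [6, 5], 'z': [3, 2]}

Answer:
{'x': [7, 2, 682], 'y': [6, 5]}
{'x': [7, 2, 682], 'y': [6, 5], 'z': [3, 2]}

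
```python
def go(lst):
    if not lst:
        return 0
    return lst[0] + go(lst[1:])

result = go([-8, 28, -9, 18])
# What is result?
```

(-8) + 28 + (-9) + 18 + 0 = 29

Answer: 29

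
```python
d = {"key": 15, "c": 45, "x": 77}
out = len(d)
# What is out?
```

Trace:
`d = {"key": 15, "c": 45, "x": 77}` → d = {'key': 15, 'c': 45, 'x': 77}
`out = len(d)` → out = 3
So out = 3

Answer: 3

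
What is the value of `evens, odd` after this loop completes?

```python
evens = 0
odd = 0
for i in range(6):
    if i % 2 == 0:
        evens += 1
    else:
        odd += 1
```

Count evens and odds in range(6)
`evens, odd` takes the values: (0, 0) → (1, 0) → (1, 1) → (2, 1) → (2, 2) → (3, 2) → (3, 3)

Answer: 3, 3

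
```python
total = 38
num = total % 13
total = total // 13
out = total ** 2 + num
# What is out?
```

Trace:
`total = 38` → total = 38
`num = total % 13` → num = 12
`total = total // 13` → total = 2
`out = total ** 2 + num` → out = 16
So out = 16

Answer: 16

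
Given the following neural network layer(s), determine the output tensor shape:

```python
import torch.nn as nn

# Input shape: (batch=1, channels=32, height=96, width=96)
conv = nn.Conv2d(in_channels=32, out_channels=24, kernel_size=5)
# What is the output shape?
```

Input: (1, 32, 96, 96) -> Output: (1, 24, 92, 92)

Answer: (1, 24, 92, 92)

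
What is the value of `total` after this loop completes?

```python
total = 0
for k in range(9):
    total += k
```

Sum of 0 to 8 = 36
`total` takes the values: 0 → 1 → 3 → 6 → 10 → 15 → 21 → 28 → 36

Answer: 36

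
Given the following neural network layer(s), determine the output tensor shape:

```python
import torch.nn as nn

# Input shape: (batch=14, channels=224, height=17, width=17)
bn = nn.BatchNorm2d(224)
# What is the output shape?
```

Input: (14, 224, 17, 17) -> Output: (14, 224, 17, 17)

Answer: (14, 224, 17, 17)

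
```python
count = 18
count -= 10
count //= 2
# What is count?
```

Trace:
`count = 18` → count = 18
`count -= 10` → count = 8
`count //= 2` → count = 4
So count = 4

Answer: 4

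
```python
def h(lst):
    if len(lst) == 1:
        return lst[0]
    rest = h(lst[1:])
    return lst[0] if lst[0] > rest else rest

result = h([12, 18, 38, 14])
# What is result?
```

Recursive max over [12, 18, 38, 14] = 38

Answer: 38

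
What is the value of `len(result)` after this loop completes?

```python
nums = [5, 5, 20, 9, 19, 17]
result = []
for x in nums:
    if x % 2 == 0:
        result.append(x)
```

Count even numbers in [5, 5, 20, 9, 19, 17]
`result` takes the values: [] → [20]
So `len(result)` = 1

Answer: 1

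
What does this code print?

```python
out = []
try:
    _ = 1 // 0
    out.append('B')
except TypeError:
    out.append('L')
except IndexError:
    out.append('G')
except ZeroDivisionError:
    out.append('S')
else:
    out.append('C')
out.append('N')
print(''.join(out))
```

Execution trace: 'S' (except ZeroDivisionError) → 'N' (after the try/except). Output: SN

Answer: SN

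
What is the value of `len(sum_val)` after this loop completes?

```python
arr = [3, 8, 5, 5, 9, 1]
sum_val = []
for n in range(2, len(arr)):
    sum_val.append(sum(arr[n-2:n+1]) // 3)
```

Number of 3-element averages
`sum_val` takes the values: [] → [5] → [5, 6] → [5, 6, 6] → [5, 6, 6, 5]
So `len(sum_val)` = 4

Answer: 4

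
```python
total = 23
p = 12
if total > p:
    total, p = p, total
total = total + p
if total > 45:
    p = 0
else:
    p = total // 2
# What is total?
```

Trace:
`total = 23` → total = 23
`p = 12` → p = 12
`if total > p: ...` → total > p is True → total = 12; p = 23
`total = total + p` → total = 35
`if total > 45: ...` → total > 45 is False, take else branch → p = 17
So total = 35

Answer: 35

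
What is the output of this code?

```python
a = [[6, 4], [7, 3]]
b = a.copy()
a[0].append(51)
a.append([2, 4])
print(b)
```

Key concept: shallow copy with nested lists.
Step by step:
`a = [[6, 4], [7, 3]]` → a = [[6, 4], [7, 3]]
`b = a.copy()` → b = [[6, 4], [7, 3]]
`a[0].append(51)` → a = [[6, 4, 51], [7, 3]]; b = [[6, 4, 51], [7, 3]]
`a.append([2, 4])` → a = [[6, 4, 51], [7, 3], [2, 4]]
`print(b)` → prints [[6, 4, 51], [7, 3]]

Answer: [[6, 4, 51], [7, 3]]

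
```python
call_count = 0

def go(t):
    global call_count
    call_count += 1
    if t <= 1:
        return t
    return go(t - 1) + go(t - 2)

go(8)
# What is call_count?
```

Calls(t) = 1 + Calls(t-1) + Calls(t-2); Calls(0)=Calls(1)=1. For t=8 this gives 67.

Answer: 67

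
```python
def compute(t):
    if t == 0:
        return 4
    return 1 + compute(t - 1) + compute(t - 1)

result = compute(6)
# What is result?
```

compute(t) = 1 + 2·compute(t-1), compute(0)=4. Closed form: (4+1)·2^6 - 1 = 319.

Answer: 319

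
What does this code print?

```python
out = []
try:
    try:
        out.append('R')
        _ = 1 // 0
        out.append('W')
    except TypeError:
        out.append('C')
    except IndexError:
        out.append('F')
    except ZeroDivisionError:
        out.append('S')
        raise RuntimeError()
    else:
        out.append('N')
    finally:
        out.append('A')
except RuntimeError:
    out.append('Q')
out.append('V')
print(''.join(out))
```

Execution trace: 'R' (try body) → 'S' (except ZeroDivisionError) → 'A' (finally) → 'Q' (outer except RuntimeError) → 'V' (after the try/except). Output: RSAQV

Answer: RSAQV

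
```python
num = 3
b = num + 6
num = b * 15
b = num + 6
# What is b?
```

Trace:
`num = 3` → num = 3
`b = num + 6` → b = 9
`num = b * 15` → num = 135
`b = num + 6` → b = 141
So b = 141

Answer: 141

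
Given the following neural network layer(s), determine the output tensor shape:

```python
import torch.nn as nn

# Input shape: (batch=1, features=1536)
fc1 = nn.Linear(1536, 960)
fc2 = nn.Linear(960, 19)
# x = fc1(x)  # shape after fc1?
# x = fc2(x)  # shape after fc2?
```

Input: (1, 1536) -> after fc1: (1, 960) -> Output: (1, 19)

Answer: (1, 19)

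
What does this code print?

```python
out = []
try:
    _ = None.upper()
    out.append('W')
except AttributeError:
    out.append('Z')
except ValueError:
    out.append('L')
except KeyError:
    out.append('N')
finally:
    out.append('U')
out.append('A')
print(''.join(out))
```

Execution trace: 'Z' (except AttributeError) → 'U' (finally) → 'A' (after the try/except). Output: ZUA

Answer: ZUA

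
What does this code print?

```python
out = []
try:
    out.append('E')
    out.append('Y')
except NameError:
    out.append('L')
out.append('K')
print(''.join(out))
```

Execution trace: 'E' (try body) → 'Y' (try body, no exception) → 'K' (after the try/except). Output: EYK

Answer: EYK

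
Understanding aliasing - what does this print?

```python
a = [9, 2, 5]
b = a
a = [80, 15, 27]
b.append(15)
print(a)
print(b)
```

Key concept: rebinding vs mutation: a is rebound to a new list, b still points at the original.
Step by step:
`a = [9, 2, 5]` → a = [9, 2, 5]
`b = a` → b = [9, 2, 5] (same object as a)
`a = [80, 15, 27]` → a = [80, 15, 27]
`b.append(15)` → b = [9, 2, 5, 15]
`print(a)` → prints [80, 15, 27]
`print(b)` → prints [9, 2, 5, 15]

Answer:
[80, 15, 27]
[9, 2, 5, 15]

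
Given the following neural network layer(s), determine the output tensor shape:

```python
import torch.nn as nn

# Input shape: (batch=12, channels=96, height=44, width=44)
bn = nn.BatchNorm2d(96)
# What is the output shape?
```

Input: (12, 96, 44, 44) -> Output: (12, 96, 44, 44)

Answer: (12, 96, 44, 44)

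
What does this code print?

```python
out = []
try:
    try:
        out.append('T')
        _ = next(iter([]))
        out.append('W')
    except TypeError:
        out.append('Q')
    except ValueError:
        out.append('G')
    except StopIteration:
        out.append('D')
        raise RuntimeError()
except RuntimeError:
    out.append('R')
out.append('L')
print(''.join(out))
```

Execution trace: 'T' (inner try body) → 'D' (inner except StopIteration) → 'R' (outer except RuntimeError) → 'L' (after the try/except). Output: TDRL

Answer: TDRL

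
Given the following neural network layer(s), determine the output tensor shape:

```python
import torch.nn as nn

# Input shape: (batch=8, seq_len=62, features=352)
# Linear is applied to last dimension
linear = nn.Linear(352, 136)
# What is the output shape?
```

Input: (8, 62, 352) -> Output: (8, 62, 136)

Answer: (8, 62, 136)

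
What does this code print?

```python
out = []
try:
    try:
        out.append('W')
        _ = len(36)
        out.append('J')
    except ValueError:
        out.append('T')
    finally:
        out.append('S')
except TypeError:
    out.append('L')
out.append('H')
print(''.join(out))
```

Execution trace: 'W' (try body) → 'S' (finally) → 'L' (outer except TypeError) → 'H' (after the try/except). Output: WSLH

Answer: WSLH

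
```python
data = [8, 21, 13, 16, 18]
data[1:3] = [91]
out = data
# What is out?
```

Trace:
`data = [8, 21, 13, 16, 18]` → data = [8, 21, 13, 16, 18]
`data[1:3] = [91]` → data = [8, 91, 16, 18]
`out = data` → out = [8, 91, 16, 18]
So out = [8, 91, 16, 18]

Answer: [8, 91, 16, 18]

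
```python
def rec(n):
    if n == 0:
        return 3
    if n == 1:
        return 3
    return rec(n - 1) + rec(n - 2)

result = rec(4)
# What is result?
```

Build up from base cases: rec(0)=3, rec(1)=3, rec(2)=6, rec(3)=9, rec(4)=15

Answer: 15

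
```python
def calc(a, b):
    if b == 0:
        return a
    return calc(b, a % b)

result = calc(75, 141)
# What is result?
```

calc(75, 141) -> calc(141, 75) -> calc(75, 66) -> calc(66, 9) -> calc(9, 3) -> calc(3, 0) -> 3

Answer: 3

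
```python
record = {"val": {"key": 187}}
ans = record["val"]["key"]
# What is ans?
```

Trace:
`record = {"val": {"key": 187}}` → record = {'val': {'key': 187}}
`ans = record["val"]["key"]` → ans = 187
So ans = 187

Answer: 187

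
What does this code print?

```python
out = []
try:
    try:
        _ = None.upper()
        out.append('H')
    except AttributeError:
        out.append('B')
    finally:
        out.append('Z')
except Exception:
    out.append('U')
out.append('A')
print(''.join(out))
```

Execution trace: 'B' (inner except AttributeError) → 'Z' (inner finally) → 'A' (after the try/except). Output: BZA

Answer: BZA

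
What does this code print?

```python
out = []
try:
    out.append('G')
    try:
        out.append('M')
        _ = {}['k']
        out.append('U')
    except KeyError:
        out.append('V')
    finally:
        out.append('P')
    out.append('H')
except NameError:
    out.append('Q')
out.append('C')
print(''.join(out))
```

Execution trace: 'G' (try body) → 'M' (inner try body) → 'V' (inner except KeyError) → 'P' (inner finally) → 'H' (try body, no exception) → 'C' (after the try/except). Output: GMVPHC

Answer: GMVPHC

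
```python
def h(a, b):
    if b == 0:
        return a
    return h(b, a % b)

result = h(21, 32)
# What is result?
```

h(21, 32) -> h(32, 21) -> h(21, 11) -> h(11, 10) -> h(10, 1) -> h(1, 0) -> 1

Answer: 1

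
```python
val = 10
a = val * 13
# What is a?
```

Trace:
`val = 10` → val = 10
`a = val * 13` → a = 130
So a = 130

Answer: 130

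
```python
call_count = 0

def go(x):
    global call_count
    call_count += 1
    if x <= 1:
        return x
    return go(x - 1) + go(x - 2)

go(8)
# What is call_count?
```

Calls(x) = 1 + Calls(x-1) + Calls(x-2); Calls(0)=Calls(1)=1. For x=8 this gives 67.

Answer: 67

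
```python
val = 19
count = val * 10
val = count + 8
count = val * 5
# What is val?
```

Trace:
`val = 19` → val = 19
`count = val * 10` → count = 190
`val = count + 8` → val = 198
`count = val * 5` → count = 990
So val = 198

Answer: 198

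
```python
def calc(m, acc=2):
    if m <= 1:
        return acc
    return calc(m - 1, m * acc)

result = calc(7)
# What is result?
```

Accumulator trace (n, acc): (7, 2) -> (6, 14) -> (5, 84) -> (4, 420) -> (3, 1680) -> (2, 5040) -> (1, 10080) -> return 10080

Answer: 10080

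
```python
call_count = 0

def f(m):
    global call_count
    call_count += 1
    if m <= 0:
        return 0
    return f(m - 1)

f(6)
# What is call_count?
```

Linear recursion stepping by 1: 7 calls from m=6 down to ≤0.

Answer: 7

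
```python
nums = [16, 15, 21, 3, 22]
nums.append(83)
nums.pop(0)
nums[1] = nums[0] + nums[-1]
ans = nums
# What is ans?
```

Trace:
`nums = [16, 15, 21, 3, 22]` → nums = [16, 15, 21, 3, 22]
`nums.append(83)` → nums = [16, 15, 21, 3, 22, 83]
`nums.pop(0)` → nums = [15, 21, 3, 22, 83]
`nums[1] = nums[0] + nums[-1]` → nums = [15, 98, 3, 22, 83]
`ans = nums` → ans = [15, 98, 3, 22, 83]
So ans = [15, 98, 3, 22, 83]

Answer: [15, 98, 3, 22, 83]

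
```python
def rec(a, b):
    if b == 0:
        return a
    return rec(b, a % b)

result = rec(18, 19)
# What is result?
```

rec(18, 19) -> rec(19, 18) -> rec(18, 1) -> rec(1, 0) -> 1

Answer: 1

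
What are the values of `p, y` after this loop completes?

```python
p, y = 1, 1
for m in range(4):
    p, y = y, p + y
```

Fibonacci: after 4 iterations
`p, y` takes the values: (1, 1) → (1, 2) → (2, 3) → (3, 5) → (5, 8)

Answer: 5, 8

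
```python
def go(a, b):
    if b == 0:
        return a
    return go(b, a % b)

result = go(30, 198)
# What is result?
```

go(30, 198) -> go(198, 30) -> go(30, 18) -> go(18, 12) -> go(12, 6) -> go(6, 0) -> 6

Answer: 6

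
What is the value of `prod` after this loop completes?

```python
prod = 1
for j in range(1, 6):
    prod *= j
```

5! = 120
`prod` takes the values: 1 → 2 → 6 → 24 → 120

Answer: 120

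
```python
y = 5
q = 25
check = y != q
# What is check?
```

Trace:
`y = 5` → y = 5
`q = 25` → q = 25
`check = y != q` → check = True
So check = True

Answer: True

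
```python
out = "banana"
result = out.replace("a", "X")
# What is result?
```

Trace:
`out = "banana"` → out = 'banana'
`result = out.replace("a", "X")` → result = 'bXnXnX'
So result = 'bXnXnX'

Answer: 'bXnXnX'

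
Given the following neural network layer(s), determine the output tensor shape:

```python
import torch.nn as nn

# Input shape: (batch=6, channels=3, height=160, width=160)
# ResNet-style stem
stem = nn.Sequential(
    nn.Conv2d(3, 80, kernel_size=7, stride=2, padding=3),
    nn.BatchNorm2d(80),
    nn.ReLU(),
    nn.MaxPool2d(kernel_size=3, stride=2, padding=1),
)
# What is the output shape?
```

Input: (6, 3, 160, 160) -> after Conv2d 7x7 stride=2: (6, 80, 80, 80) -> Output: (6, 80, 40, 40)

Answer: (6, 80, 40, 40)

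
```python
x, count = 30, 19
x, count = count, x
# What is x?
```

Trace:
`x, count = 30, 19` → x = 30; count = 19
`x, count = count, x` → x = 19; count = 30
So x = 19

Answer: 19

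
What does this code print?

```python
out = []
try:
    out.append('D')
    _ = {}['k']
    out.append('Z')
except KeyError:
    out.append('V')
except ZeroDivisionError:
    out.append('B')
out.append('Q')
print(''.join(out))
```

Execution trace: 'D' (try body) → 'V' (except KeyError) → 'Q' (after the try/except). Output: DVQ

Answer: DVQ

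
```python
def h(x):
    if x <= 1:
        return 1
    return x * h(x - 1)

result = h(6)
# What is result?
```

h(6) = 6 * 5 * 4 * 3 * 2 * 1 = 720

Answer: 720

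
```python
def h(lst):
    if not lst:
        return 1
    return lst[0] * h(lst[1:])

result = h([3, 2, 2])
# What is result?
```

Product over [3, 2, 2] = 3 * 2 * 2 = 12

Answer: 12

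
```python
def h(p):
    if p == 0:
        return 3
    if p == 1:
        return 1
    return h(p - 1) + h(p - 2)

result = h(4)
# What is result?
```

Build up from base cases: h(0)=3, h(1)=1, h(2)=4, h(3)=5, h(4)=9

Answer: 9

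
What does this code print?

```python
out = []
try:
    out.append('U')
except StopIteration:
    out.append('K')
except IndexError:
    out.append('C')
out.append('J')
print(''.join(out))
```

Execution trace: 'U' (try body, no exception) → 'J' (after the try/except). Output: UJ

Answer: UJ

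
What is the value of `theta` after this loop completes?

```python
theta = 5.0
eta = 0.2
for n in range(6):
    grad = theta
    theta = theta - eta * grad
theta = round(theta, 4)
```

Gradient descent: w = 5.0 * (1 - 0.2)^6
`theta` takes the values: 5.0 → 4.0 → 3.2 → 2.56 → 2.048 → 1.6384 → 1.31072 → 1.3107

Answer: 1.3107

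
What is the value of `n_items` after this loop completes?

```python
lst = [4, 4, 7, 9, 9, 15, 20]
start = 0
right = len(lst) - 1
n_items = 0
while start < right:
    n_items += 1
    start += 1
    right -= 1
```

Iterations until pointers meet (list length 7)
`n_items` takes the values: 0 → 1 → 2 → 3

Answer: 3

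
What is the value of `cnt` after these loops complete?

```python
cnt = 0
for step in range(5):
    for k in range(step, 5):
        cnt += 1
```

Upper triangle: 5 + 4 + ... + 1
`cnt` takes the values: 0 → 1 → 2 → 3 → 4 → 5 → 6 → 7 → 8 → 9 → 10 → 11 → 12 → 13 → 14 → 15

Answer: 15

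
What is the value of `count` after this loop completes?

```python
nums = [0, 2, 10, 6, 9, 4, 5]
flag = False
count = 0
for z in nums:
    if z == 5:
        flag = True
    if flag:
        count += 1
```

Count elements after first 5 in [0, 2, 10, 6, 9, 4, 5]
`count` takes the values: 0 → 1

Answer: 1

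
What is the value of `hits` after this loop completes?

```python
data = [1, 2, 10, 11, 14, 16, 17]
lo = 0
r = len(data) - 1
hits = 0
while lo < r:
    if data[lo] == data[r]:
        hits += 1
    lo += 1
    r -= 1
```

Count matching pairs from ends
`hits` takes the values: 0

Answer: 0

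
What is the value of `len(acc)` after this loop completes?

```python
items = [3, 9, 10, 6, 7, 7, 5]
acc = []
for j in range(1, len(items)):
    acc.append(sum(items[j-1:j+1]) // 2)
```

Number of 2-element averages
`acc` takes the values: [] → [6] → [6, 9] → [6, 9, 8] → [6, 9, 8, 6] → [6, 9, 8, 6, 7] → [6, 9, 8, 6, 7, 6]
So `len(acc)` = 6

Answer: 6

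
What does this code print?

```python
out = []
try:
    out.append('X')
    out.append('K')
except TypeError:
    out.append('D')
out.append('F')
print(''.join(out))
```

Execution trace: 'X' (try body) → 'K' (try body, no exception) → 'F' (after the try/except). Output: XKF

Answer: XKF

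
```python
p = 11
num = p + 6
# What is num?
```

Trace:
`p = 11` → p = 11
`num = p + 6` → num = 17
So num = 17

Answer: 17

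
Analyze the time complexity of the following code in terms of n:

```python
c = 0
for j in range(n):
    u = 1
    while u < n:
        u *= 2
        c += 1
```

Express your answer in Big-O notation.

Each loop level contributes: n × log n. Multiplying the contributions gives O(n log n).

Answer: O(n log n)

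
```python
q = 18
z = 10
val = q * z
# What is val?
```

Trace:
`q = 18` → q = 18
`z = 10` → z = 10
`val = q * z` → val = 180
So val = 180

Answer: 180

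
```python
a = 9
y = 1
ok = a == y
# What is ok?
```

Trace:
`a = 9` → a = 9
`y = 1` → y = 1
`ok = a == y` → ok = False
So ok = False

Answer: False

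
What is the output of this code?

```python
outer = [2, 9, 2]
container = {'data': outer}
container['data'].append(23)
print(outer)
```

Key concept: dict holds reference to list.
Step by step:
`outer = [2, 9, 2]` → outer = [2, 9, 2]
`container = {'data': outer}` → container = {'data': [2, 9, 2]}
`container['data'].append(23)` → outer = [2, 9, 2, 23]; container = {'data': [2, 9, 2, 23]}
`print(outer)` → prints [2, 9, 2, 23]

Answer: [2, 9, 2, 23]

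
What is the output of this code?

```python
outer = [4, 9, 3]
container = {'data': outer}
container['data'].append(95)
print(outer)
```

Key concept: dict holds reference to list.
Step by step:
`outer = [4, 9, 3]` → outer = [4, 9, 3]
`container = {'data': outer}` → container = {'data': [4, 9, 3]}
`container['data'].append(95)` → outer = [4, 9, 3, 95]; container = {'data': [4, 9, 3, 95]}
`print(outer)` → prints [4, 9, 3, 95]

Answer: [4, 9, 3, 95]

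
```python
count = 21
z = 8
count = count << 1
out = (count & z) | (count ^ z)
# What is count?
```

Trace:
`count = 21` → count = 21
`z = 8` → z = 8
`count = count << 1` → count = 42
`out = (count & z) | (count ^ z)` → out = 42
So count = 42

Answer: 42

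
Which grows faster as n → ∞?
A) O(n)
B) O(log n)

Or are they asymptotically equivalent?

O(n) vs O(log n): Higher order terms dominate.

Answer: A) O(n) grows faster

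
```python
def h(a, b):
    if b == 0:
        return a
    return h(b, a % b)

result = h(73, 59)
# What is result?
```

h(73, 59) -> h(59, 14) -> h(14, 3) -> h(3, 2) -> h(2, 1) -> h(1, 0) -> 1

Answer: 1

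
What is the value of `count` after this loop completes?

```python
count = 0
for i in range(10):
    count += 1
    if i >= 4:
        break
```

Loop breaks when i reaches 4, count is 5
`count` takes the values: 0 → 1 → 2 → 3 → 4 → 5

Answer: 5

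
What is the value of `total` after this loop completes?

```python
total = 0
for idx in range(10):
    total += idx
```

Sum of 0 to 9 = 45
`total` takes the values: 0 → 1 → 3 → 6 → 10 → 15 → 21 → 28 → 36 → 45

Answer: 45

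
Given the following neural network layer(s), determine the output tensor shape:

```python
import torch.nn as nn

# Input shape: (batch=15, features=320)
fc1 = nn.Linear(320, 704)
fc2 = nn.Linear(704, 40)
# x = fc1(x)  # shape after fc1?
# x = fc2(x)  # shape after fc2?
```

Input: (15, 320) -> after fc1: (15, 704) -> Output: (15, 40)

Answer: (15, 40)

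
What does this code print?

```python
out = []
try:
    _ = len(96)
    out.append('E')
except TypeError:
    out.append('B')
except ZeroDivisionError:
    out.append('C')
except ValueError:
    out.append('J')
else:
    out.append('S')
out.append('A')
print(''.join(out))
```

Execution trace: 'B' (except TypeError) → 'A' (after the try/except). Output: BA

Answer: BA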